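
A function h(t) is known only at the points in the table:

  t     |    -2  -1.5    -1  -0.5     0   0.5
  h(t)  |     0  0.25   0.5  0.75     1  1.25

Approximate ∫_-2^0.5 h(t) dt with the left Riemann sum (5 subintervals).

1.25

Δt = 0.5.
Sum = 0.5·[0 + 0.25 + 0.5 + 0.75 + 1] = 1.25.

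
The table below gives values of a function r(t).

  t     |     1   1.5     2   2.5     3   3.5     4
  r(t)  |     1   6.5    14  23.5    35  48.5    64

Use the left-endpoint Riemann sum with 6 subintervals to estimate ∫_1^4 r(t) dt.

Δt = 0.5.
Sum = 0.5·[1 + 6.5 + 14 + 23.5 + 35 + 48.5] = 64.25.

64.25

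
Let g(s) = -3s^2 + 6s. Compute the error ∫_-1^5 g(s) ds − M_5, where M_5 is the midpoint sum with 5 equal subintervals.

-2.16

Exact integral: ∫_-1^5 g(s) ds = -54.
M_5 = -51.84.
Error = -54 − (-51.84) = -2.16.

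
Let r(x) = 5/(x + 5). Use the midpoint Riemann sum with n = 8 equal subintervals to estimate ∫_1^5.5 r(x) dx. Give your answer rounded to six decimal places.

Δx = (5.5 − 1)/8 = 0.5625.
Midpoints: 1.28125, 1.84375, 2.40625, 2.96875, 3.53125, 4.09375, 4.65625, 5.21875.
r(1.28125) = 160/201, r(1.84375) = 160/219, r(2.40625) = 160/237, r(2.96875) = 32/51, r(3.53125) = 160/273, r(4.09375) = 160/291, r(4.65625) = 160/309, r(5.21875) = 160/327.
Sum = Δx · [r(1.28125) + r(1.84375) + r(2.40625) + ...].
Sum ≈ 2.796848.

2.796848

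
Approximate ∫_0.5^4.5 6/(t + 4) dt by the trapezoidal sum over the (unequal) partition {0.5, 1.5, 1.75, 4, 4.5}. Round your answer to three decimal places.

3.861

Subinterval widths: 1, 0.25, 2.25, 0.5.
f(0.5) = 4/3, f(1.5) = 12/11, f(1.75) = 24/23, f(4) = 0.75, f(4.5) = 12/17.
On each subinterval the trapezoid contributes (Δt_i/2)·[f(t_{i-1}) + f(t_i)].
Sum ≈ 3.861.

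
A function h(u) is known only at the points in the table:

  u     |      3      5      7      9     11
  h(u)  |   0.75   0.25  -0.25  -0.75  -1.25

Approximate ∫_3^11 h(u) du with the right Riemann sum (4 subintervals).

Δu = 2.
Sum = 2·[0.25 + (-0.25) + (-0.75) + (-1.25)] = -4.

-4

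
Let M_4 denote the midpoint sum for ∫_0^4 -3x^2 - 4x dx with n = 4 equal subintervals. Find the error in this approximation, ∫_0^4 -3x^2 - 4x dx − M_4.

-1

Exact integral: ∫_0^4 f(x) dx = -96.
M_4 = -95.
Error = -96 − (-95) = -1.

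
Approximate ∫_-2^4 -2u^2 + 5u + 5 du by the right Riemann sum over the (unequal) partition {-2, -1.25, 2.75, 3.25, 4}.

6.03125

Subinterval widths: 0.75, 4, 0.5, 0.75.
Right endpoints: -1.25, 2.75, 3.25, 4.
f(-1.25) = -4.375, f(2.75) = 3.625, f(3.25) = 0.125, f(4) = -7.
Sum = Σ Δu_i · f(u_i).
Sum = 6.03125.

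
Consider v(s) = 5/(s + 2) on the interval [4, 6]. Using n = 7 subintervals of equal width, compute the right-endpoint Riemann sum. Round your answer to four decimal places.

1.4091

Δs = (6 − 4)/7 = 2/7.
Right endpoints: 30/7, 32/7, 34/7, 36/7, 38/7, 40/7, 6.
v(30/7) = 35/44, v(32/7) = 35/46, v(34/7) = 35/48, v(36/7) = 0.7, v(38/7) = 35/52, v(40/7) = 35/54, v(6) = 0.625.
Sum = Δs · [v(30/7) + v(32/7) + v(34/7) + ...].
Sum ≈ 1.4091.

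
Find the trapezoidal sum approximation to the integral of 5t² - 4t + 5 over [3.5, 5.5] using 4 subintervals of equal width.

180.25

Δt = (5.5 − 3.5)/4 = 0.5.
f(3.5) = 52.25, f(4) = 69, f(4.5) = 88.25, f(5) = 110, f(5.5) = 134.25.
T_4 = (Δt/2)·[f(t_0) + 2f(t_1) + 2f(t_2) + 2f(t_3) + f(t_4)].
Sum = 180.25.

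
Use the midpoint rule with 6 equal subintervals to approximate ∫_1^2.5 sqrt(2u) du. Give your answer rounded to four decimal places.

2.7846

Δu = (2.5 − 1)/6 = 0.25.
Midpoints: 1.125, 1.375, 1.625, 1.875, 2.125, 2.375.
f(1.125) ≈ 1.5000, f(1.375) ≈ 1.6583, f(1.625) ≈ 1.8028, f(1.875) ≈ 1.9365, f(2.125) ≈ 2.0616, f(2.375) ≈ 2.1794.
Sum = Δu · [f(1.125) + f(1.375) + f(1.625) + ...].
Sum ≈ 2.7846.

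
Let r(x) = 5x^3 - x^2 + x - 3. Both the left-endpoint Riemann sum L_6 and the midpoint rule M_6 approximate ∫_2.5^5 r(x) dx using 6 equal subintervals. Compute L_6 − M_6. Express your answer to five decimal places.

-104.55187

L_6 ≈ 591.2883391.
M_6 ≈ 695.8402054.
L_6 − M_6 ≈ -104.55187.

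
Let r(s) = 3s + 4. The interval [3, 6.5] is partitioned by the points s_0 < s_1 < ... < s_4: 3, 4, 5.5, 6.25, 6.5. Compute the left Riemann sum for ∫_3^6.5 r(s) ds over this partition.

Subinterval widths: 1, 1.5, 0.75, 0.25.
Left endpoints: 3, 4, 5.5, 6.25.
r(3) = 13, r(4) = 16, r(5.5) = 20.5, r(6.25) = 22.75.
Sum = Σ Δs_i · r(s_i).
Sum = 58.0625.

58.0625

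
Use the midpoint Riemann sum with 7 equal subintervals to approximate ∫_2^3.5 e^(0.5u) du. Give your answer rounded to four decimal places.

6.0697

Δu = (3.5 − 2)/7 = 3/14.
Midpoints: 59/28, 65/28, 71/28, 2.75, 83/28, 89/28, 95/28.
f(59/28) ≈ 2.8679, f(65/28) ≈ 3.1922, f(71/28) ≈ 3.5532, f(2.75) ≈ 3.9551, f(83/28) ≈ 4.4024, f(89/28) ≈ 4.9002, f(95/28) ≈ 5.4544.
Sum = Δu · [f(59/28) + f(65/28) + f(71/28) + ...].
Sum ≈ 6.0697.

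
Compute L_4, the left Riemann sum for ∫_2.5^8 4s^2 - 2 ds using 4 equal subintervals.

498.953125

Δs = (8 − 2.5)/4 = 1.375.
Left endpoints: 2.5, 3.875, 5.25, 6.625.
f(2.5) = 23, f(3.875) = 58.0625, f(5.25) = 108.25, f(6.625) = 173.5625.
Sum = Δs · [f(2.5) + f(3.875) + f(5.25) + f(6.625)].
Sum = 498.953125.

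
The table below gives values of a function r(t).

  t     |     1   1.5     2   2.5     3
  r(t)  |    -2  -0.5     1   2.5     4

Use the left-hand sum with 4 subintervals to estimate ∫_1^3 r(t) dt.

0.5

Δt = 0.5.
Sum = 0.5·[(-2) + (-0.5) + 1 + 2.5] = 0.5.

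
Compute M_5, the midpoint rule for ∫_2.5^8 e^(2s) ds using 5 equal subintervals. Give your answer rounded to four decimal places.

Δs = (8 − 2.5)/5 = 1.1.
Midpoints: 3.05, 4.15, 5.25, 6.35, 7.45.
f(3.05) ≈ 445.8578, f(4.15) ≈ 4023.8724, f(5.25) ≈ 36315.5027, f(6.35) ≈ 327747.9019, f(7.45) ≈ 2957929.2388.
Sum = Δs · [f(3.05) + f(4.15) + f(5.25) + f(6.35) + f(7.45)].
Sum ≈ 3659108.6109.

3659108.6109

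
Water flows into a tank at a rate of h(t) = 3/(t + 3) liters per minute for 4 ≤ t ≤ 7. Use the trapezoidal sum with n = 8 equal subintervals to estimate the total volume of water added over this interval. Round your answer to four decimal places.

1.0704

Δt = (7 − 4)/8 = 0.375.
h(4) = 3/7, h(4.375) = 24/59, h(4.75) = 12/31, h(5.125) = 24/65, h(5.5) = 6/17, h(5.875) = 24/71, h(6.25) = 12/37, h(6.625) = 24/77, h(7) = 0.3.
T_8 = (Δt/2)·[h(t_0) + 2h(t_1) + ... + 2h(t_{7}) + h(t_8)].
Sum ≈ 1.0704.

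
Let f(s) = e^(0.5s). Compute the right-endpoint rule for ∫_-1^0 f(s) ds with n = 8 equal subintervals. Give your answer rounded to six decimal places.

Δs = (0 − (-1))/8 = 0.125.
Right endpoints: -0.875, -0.75, -0.625, -0.5, -0.375, -0.25, -0.125, 0.
f(-0.875) ≈ 0.645649, f(-0.75) ≈ 0.687289, f(-0.625) ≈ 0.731616, f(-0.5) ≈ 0.778801, f(-0.375) ≈ 0.829029, f(-0.25) ≈ 0.882497, f(-0.125) ≈ 0.939413, f(0) ≈ 1.000000.
Sum = Δs · [f(-0.875) + f(-0.75) + f(-0.625) + ...].
Sum ≈ 0.811787.

0.811787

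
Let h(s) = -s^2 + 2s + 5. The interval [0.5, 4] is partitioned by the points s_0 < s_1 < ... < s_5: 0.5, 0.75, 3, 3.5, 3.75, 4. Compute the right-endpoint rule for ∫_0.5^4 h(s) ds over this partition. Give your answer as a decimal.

4.71875

Subinterval widths: 0.25, 2.25, 0.5, 0.25, 0.25.
Right endpoints: 0.75, 3, 3.5, 3.75, 4.
h(0.75) = 5.9375, h(3) = 2, h(3.5) = -0.25, h(3.75) = -1.5625, h(4) = -3.
Sum = Σ Δs_i · h(s_i).
Sum = 4.71875.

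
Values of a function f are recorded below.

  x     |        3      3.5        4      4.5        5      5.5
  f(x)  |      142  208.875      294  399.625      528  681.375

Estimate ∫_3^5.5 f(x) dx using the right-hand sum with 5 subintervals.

Δx = 0.5.
Sum = 0.5·[208.875 + 294 + 399.625 + 528 + 681.375] = 1055.9375.

1055.9375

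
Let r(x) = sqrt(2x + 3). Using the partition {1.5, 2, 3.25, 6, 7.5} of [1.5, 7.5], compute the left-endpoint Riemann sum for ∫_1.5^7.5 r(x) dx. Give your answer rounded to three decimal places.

18.817

Subinterval widths: 0.5, 1.25, 2.75, 1.5.
Left endpoints: 1.5, 2, 3.25, 6.
r(1.5) ≈ 2.449, r(2) ≈ 2.646, r(3.25) ≈ 3.082, r(6) ≈ 3.873.
Sum = Σ Δx_i · r(x_i).
Sum ≈ 18.817.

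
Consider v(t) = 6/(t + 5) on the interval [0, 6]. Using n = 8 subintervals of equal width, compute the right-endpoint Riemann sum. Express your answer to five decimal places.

4.49419

Δt = (6 − 0)/8 = 0.75.
Right endpoints: 0.75, 1.5, 2.25, 3, 3.75, 4.5, 5.25, 6.
v(0.75) = 24/23, v(1.5) = 12/13, v(2.25) = 24/29, v(3) = 0.75, v(3.75) = 24/35, v(4.5) = 12/19, v(5.25) = 24/41, v(6) = 6/11.
Sum = Δt · [v(0.75) + v(1.5) + v(2.25) + ...].
Sum ≈ 4.49419.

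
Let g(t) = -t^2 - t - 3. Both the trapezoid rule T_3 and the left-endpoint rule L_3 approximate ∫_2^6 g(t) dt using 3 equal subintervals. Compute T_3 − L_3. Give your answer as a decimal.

T_3 ≈ -98.5185185.
L_3 ≈ -74.5185185.
T_3 − L_3 = -24.

-24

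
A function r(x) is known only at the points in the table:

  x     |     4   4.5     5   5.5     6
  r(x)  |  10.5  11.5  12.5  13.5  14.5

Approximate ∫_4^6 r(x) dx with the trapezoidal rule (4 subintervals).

25

Δx = 0.5.
T_4 = (0.5/2)·[10.5 + 2·11.5 + 2·12.5 + 2·13.5 + 14.5] = 25.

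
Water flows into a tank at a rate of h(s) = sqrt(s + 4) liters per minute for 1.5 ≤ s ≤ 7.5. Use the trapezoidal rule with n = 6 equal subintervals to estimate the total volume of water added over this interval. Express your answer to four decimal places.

Δs = (7.5 − 1.5)/6 = 1.
h(1.5) ≈ 2.3452, h(2.5) ≈ 2.5495, h(3.5) ≈ 2.7386, h(4.5) ≈ 2.9155, h(5.5) ≈ 3.0822, h(6.5) ≈ 3.2404, h(7.5) ≈ 3.3912.
T_6 = (Δs/2)·[h(s_0) + 2h(s_1) + ... + 2h(s_{5}) + h(s_6)].
Sum ≈ 17.3944.

17.3944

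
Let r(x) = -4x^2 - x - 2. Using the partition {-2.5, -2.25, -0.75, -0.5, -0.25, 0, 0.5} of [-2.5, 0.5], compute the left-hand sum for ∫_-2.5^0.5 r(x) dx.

Subinterval widths: 0.25, 1.5, 0.25, 0.25, 0.25, 0.5.
Left endpoints: -2.5, -2.25, -0.75, -0.5, -0.25, 0.
r(-2.5) = -24.5, r(-2.25) = -20, r(-0.75) = -3.5, r(-0.5) = -2.5, r(-0.25) = -2, r(0) = -2.
Sum = Σ Δx_i · r(x_i).
Sum = -39.125.

-39.125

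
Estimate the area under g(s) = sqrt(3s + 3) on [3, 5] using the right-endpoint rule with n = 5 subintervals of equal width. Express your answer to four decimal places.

7.8876

Δs = (5 − 3)/5 = 0.4.
Right endpoints: 3.4, 3.8, 4.2, 4.6, 5.
g(3.4) ≈ 3.6332, g(3.8) ≈ 3.7947, g(4.2) ≈ 3.9497, g(4.6) ≈ 4.0988, g(5) ≈ 4.2426.
Sum = Δs · [g(3.4) + g(3.8) + g(4.2) + g(4.6) + g(5)].
Sum ≈ 7.8876.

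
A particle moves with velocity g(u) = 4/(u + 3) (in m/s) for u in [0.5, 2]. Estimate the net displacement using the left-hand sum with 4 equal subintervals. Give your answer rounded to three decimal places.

1.493

Δu = (2 − 0.5)/4 = 0.375.
Left endpoints: 0.5, 0.875, 1.25, 1.625.
g(0.5) = 8/7, g(0.875) = 32/31, g(1.25) = 16/17, g(1.625) = 32/37.
Sum = Δu · [g(0.5) + g(0.875) + g(1.25) + g(1.625)].
Sum ≈ 1.493.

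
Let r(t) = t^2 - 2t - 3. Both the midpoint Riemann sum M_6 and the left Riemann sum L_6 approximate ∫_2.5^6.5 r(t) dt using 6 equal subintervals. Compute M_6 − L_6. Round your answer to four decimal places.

8.8889

M_6 ≈ 38.185185.
L_6 ≈ 29.296296.
M_6 − L_6 ≈ 8.8889.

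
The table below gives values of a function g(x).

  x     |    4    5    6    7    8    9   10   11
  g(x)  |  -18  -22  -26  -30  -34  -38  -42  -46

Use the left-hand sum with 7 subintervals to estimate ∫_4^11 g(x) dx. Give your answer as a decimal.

Δx = 1.
Sum = 1·[(-18) + (-22) + (-26) + (-30) + (-34) + (-38) + (-42)] = -210.

-210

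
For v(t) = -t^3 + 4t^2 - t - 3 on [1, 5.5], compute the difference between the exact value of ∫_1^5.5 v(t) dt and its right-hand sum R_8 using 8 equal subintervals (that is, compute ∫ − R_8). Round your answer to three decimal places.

16.236

Exact integral: ∫_1^5.5 v(t) dt = -36.140625.
R_8 ≈ -52.37622.
Error ≈ -36.140625 − (-52.37622) ≈ 16.236.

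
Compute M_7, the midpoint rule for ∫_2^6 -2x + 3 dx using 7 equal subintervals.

Δx = (6 − 2)/7 = 4/7.
Midpoints: 16/7, 20/7, 24/7, 4, 32/7, 36/7, 40/7.
f(16/7) = -11/7, f(20/7) = -19/7, f(24/7) = -27/7, f(4) = -5, f(32/7) = -43/7, f(36/7) = -51/7, f(40/7) = -59/7.
Sum = Δx · [f(16/7) + f(20/7) + f(24/7) + ...].
Sum = -20.

-20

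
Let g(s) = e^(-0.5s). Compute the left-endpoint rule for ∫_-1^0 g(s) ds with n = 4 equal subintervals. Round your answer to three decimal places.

1.380

Δs = (0 − (-1))/4 = 0.25.
Left endpoints: -1, -0.75, -0.5, -0.25.
g(-1) ≈ 1.649, g(-0.75) ≈ 1.455, g(-0.5) ≈ 1.284, g(-0.25) ≈ 1.133.
Sum = Δs · [g(-1) + g(-0.75) + g(-0.5) + g(-0.25)].
Sum ≈ 1.380.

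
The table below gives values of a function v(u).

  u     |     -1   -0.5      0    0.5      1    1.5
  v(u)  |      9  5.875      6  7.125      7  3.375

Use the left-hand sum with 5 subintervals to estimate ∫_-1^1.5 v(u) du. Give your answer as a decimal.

17.5

Δu = 0.5.
Sum = 0.5·[9 + 5.875 + 6 + 7.125 + 7] = 17.5.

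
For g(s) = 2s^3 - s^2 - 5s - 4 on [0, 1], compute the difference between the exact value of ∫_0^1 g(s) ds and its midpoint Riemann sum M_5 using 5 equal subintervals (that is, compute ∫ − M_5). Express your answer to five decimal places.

0.00667

Exact integral: ∫_0^1 g(s) ds ≈ -6.3333333.
M_5 = -6.34.
Error ≈ -6.3333333 − (-6.34) ≈ 0.00667.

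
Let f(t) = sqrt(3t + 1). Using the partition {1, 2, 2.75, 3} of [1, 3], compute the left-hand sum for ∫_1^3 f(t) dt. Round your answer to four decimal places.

Subinterval widths: 1, 0.75, 0.25.
Left endpoints: 1, 2, 2.75.
f(1) ≈ 2.0000, f(2) ≈ 2.6458, f(2.75) ≈ 3.0414.
Sum = Σ Δt_i · f(t_i).
Sum ≈ 4.7447.

4.7447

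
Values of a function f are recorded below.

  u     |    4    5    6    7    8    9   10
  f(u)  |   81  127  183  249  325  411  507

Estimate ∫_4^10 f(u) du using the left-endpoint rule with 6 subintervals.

Δu = 1.
Sum = 1·[81 + 127 + 183 + 249 + 325 + 411] = 1376.

1376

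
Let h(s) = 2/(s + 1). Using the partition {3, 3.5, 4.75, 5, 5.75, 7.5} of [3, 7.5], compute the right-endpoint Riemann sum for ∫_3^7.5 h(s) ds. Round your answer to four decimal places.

Subinterval widths: 0.5, 1.25, 0.25, 0.75, 1.75.
Right endpoints: 3.5, 4.75, 5, 5.75, 7.5.
h(3.5) = 4/9, h(4.75) = 8/23, h(5) = 1/3, h(5.75) = 8/27, h(7.5) = 4/17.
Sum = Σ Δs_i · h(s_i).
Sum ≈ 1.3743.

1.3743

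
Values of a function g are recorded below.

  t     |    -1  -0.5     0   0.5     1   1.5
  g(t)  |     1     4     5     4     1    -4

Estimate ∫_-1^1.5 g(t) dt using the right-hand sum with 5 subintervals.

Δt = 0.5.
Sum = 0.5·[4 + 5 + 4 + 1 + (-4)] = 5.

5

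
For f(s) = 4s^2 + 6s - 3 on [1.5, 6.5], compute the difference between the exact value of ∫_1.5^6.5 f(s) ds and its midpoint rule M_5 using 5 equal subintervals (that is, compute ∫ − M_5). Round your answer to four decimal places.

Exact integral: ∫_1.5^6.5 f(s) ds ≈ 466.666667.
M_5 = 465.
Error ≈ 466.666667 − 465 ≈ 1.6667.

1.6667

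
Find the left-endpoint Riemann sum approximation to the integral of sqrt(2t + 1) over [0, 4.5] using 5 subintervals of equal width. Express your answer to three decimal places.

Δt = (4.5 − 0)/5 = 0.9.
Left endpoints: 0, 0.9, 1.8, 2.7, 3.6.
f(0) ≈ 1.000, f(0.9) ≈ 1.673, f(1.8) ≈ 2.145, f(2.7) ≈ 2.530, f(3.6) ≈ 2.864.
Sum = Δt · [f(0) + f(0.9) + f(1.8) + f(2.7) + f(3.6)].
Sum ≈ 9.190.

9.190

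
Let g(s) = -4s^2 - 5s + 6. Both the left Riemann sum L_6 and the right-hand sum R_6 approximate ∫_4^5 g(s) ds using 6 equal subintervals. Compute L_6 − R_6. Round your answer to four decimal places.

6.8333

L_6 ≈ -94.435185.
R_6 ≈ -101.268519.
L_6 − R_6 ≈ 6.8333.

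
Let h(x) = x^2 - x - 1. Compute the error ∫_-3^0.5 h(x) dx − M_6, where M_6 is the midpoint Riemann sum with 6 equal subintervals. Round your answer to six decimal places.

0.099248

Exact integral: ∫_-3^0.5 h(x) dx ≈ 9.91666667.
M_6 ≈ 9.81741898.
Error ≈ 9.91666667 − 9.81741898 ≈ 0.099248.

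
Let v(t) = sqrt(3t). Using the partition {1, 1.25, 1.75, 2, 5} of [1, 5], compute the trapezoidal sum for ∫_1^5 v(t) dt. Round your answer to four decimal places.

Subinterval widths: 0.25, 0.5, 0.25, 3.
v(1) ≈ 1.7321, v(1.25) ≈ 1.9365, v(1.75) ≈ 2.2913, v(2) ≈ 2.4495, v(5) ≈ 3.8730.
On each subinterval the trapezoid contributes (Δt_i/2)·[v(t_{i-1}) + v(t_i)].
Sum ≈ 11.5918.

11.5918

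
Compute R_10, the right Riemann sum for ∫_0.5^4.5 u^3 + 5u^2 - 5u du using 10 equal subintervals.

239.7

Δu = (4.5 − 0.5)/10 = 0.4.
Right endpoints: 0.9, 1.3, 1.7, 2.1, 2.5, 2.9, 3.3, 3.7, 4.1, 4.5.
f(0.9) = 0.279, f(1.3) = 4.147, f(1.7) = 10.863, f(2.1) = 20.811, f(2.5) = 34.375, f(2.9) = 51.939, f(3.3) = 73.887, f(3.7) = 100.603, f(4.1) = 132.471, f(4.5) = 169.875.
Sum = Δu · [f(0.9) + f(1.3) + f(1.7) + ...].
Sum = 239.7.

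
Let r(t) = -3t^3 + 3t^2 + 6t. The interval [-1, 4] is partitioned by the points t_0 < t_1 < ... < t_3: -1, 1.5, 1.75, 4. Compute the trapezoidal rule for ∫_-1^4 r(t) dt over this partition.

-122.75390625

Subinterval widths: 2.5, 0.25, 2.25.
r(-1) = 0, r(1.5) = 5.625, r(1.75) = 3.609375, r(4) = -120.
On each subinterval the trapezoid contributes (Δt_i/2)·[r(t_{i-1}) + r(t_i)].
Sum = -122.75390625.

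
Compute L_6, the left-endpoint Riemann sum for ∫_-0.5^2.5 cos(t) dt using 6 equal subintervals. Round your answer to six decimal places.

1.475029

Δt = (2.5 − (-0.5))/6 = 0.5.
Left endpoints: -0.5, 0, 0.5, 1, 1.5, 2.
f(-0.5) ≈ 0.877583, f(0) ≈ 1.000000, f(0.5) ≈ 0.877583, f(1) ≈ 0.540302, f(1.5) ≈ 0.070737, f(2) ≈ -0.416147.
Sum = Δt · [f(-0.5) + f(0) + f(0.5) + ...].
Sum ≈ 1.475029.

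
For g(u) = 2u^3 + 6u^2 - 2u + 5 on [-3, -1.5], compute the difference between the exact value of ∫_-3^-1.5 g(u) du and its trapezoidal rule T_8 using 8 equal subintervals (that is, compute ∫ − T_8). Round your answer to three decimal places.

Exact integral: ∫_-3^-1.5 g(u) du = 23.53125.
T_8 ≈ 23.46533.
Error ≈ 23.53125 − 23.46533 ≈ 0.066.

0.066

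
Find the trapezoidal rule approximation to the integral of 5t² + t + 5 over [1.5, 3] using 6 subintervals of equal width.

Δt = (3 − 1.5)/6 = 0.25.
f(1.5) = 17.75, f(1.75) = 22.0625, f(2) = 27, f(2.25) = 32.5625, f(2.5) = 38.75, f(2.75) = 45.5625, f(3) = 53.
T_6 = (Δt/2)·[f(t_0) + 2f(t_1) + ... + 2f(t_{5}) + f(t_6)].
Sum = 50.328125.

50.328125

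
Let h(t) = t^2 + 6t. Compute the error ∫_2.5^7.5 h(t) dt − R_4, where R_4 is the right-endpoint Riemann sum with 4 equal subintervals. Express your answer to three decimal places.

-51.302

Exact integral: ∫_2.5^7.5 h(t) dt ≈ 285.41667.
R_4 = 336.71875.
Error ≈ 285.41667 − 336.71875 ≈ -51.302.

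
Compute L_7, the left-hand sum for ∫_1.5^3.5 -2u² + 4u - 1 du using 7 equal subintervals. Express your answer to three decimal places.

Δu = (3.5 − 1.5)/7 = 2/7.
Left endpoints: 1.5, 25/14, 29/14, 33/14, 37/14, 41/14, 45/14.
f(1.5) = 0.5, f(25/14) = -23/98, f(29/14) = -127/98, f(33/14) = -263/98, f(37/14) = -431/98, f(41/14) = -631/98, f(45/14) = -863/98.
Sum = Δu · [f(1.5) + f(25/14) + f(29/14) + ...].
Sum ≈ -6.673.

-6.673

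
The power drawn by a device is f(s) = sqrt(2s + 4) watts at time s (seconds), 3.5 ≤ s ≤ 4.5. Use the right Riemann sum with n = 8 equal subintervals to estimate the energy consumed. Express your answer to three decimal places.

Δs = (4.5 − 3.5)/8 = 0.125.
Right endpoints: 3.625, 3.75, 3.875, 4, 4.125, 4.25, 4.375, 4.5.
f(3.625) ≈ 3.354, f(3.75) ≈ 3.391, f(3.875) ≈ 3.428, f(4) ≈ 3.464, f(4.125) ≈ 3.500, f(4.25) ≈ 3.536, f(4.375) ≈ 3.571, f(4.5) ≈ 3.606.
Sum = Δs · [f(3.625) + f(3.75) + f(3.875) + ...].
Sum ≈ 3.481.

3.481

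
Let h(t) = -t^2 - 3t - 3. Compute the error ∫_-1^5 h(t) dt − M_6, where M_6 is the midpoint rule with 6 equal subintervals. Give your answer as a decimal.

-0.5

Exact integral: ∫_-1^5 h(t) dt = -96.
M_6 = -95.5.
Error = -96 − (-95.5) = -0.5.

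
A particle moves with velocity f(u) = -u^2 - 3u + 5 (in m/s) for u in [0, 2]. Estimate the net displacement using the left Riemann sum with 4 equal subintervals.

3.75

Δu = (2 − 0)/4 = 0.5.
Left endpoints: 0, 0.5, 1, 1.5.
f(0) = 5, f(0.5) = 3.25, f(1) = 1, f(1.5) = -1.75.
Sum = Δu · [f(0) + f(0.5) + f(1) + f(1.5)].
Sum = 3.75.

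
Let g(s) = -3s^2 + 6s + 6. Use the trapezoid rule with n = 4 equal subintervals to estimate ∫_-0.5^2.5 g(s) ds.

Δs = (2.5 − (-0.5))/4 = 0.75.
g(-0.5) = 2.25, g(0.25) = 7.3125, g(1) = 9, g(1.75) = 7.3125, g(2.5) = 2.25.
T_4 = (Δs/2)·[g(s_0) + 2g(s_1) + 2g(s_2) + 2g(s_3) + g(s_4)].
Sum = 19.40625.

19.40625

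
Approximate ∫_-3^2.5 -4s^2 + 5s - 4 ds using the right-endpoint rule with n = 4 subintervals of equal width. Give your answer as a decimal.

Δs = (2.5 − (-3))/4 = 1.375.
Right endpoints: -1.625, -0.25, 1.125, 2.5.
f(-1.625) = -22.6875, f(-0.25) = -5.5, f(1.125) = -3.4375, f(2.5) = -16.5.
Sum = Δs · [f(-1.625) + f(-0.25) + f(1.125) + f(2.5)].
Sum = -66.171875.

-66.171875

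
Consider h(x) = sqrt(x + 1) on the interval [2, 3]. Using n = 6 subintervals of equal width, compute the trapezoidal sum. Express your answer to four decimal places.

Δx = (3 − 2)/6 = 1/6.
h(2) ≈ 1.7321, h(13/6) ≈ 1.7795, h(7/3) ≈ 1.8257, h(2.5) ≈ 1.8708, h(8/3) ≈ 1.9149, h(17/6) ≈ 1.9579, h(3) ≈ 2.0000.
T_6 = (Δx/2)·[h(x_0) + 2h(x_1) + ... + 2h(x_{5}) + h(x_6)].
Sum ≈ 1.8691.

1.8691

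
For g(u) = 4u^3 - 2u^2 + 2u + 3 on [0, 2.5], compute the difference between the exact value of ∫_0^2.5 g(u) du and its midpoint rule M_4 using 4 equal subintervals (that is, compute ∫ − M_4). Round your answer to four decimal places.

1.0579

Exact integral: ∫_0^2.5 g(u) du ≈ 42.395833.
M_4 ≈ 41.337891.
Error ≈ 42.395833 − 41.337891 ≈ 1.0579.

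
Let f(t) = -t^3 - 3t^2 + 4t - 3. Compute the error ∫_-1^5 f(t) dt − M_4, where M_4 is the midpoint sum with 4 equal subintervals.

-10.125

Exact integral: ∫_-1^5 f(t) dt = -252.
M_4 = -241.875.
Error = -252 − (-241.875) = -10.125.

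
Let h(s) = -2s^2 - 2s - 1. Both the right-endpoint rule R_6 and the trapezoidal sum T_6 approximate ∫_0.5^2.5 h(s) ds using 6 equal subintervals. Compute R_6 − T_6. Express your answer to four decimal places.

-2.6667

R_6 ≈ -21.074074.
T_6 ≈ -18.407407.
R_6 − T_6 ≈ -2.6667.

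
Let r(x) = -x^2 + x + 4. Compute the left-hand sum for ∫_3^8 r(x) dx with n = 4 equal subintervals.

Δx = (8 − 3)/4 = 1.25.
Left endpoints: 3, 4.25, 5.5, 6.75.
r(3) = -2, r(4.25) = -9.8125, r(5.5) = -20.75, r(6.75) = -34.8125.
Sum = Δx · [r(3) + r(4.25) + r(5.5) + r(6.75)].
Sum = -84.21875.

-84.21875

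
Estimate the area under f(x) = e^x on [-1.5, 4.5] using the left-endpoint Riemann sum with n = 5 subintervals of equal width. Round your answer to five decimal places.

46.44283

Δx = (4.5 − (-1.5))/5 = 1.2.
Left endpoints: -1.5, -0.3, 0.9, 2.1, 3.3.
f(-1.5) ≈ 0.22313, f(-0.3) ≈ 0.74082, f(0.9) ≈ 2.45960, f(2.1) ≈ 8.16617, f(3.3) ≈ 27.11264.
Sum = Δx · [f(-1.5) + f(-0.3) + f(0.9) + f(2.1) + f(3.3)].
Sum ≈ 46.44283.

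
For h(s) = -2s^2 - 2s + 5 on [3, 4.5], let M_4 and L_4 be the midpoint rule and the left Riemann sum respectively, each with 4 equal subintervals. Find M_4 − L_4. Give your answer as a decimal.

-4.67578125

M_4 = -46.46484375.
L_4 = -41.7890625.
M_4 − L_4 = -4.67578125.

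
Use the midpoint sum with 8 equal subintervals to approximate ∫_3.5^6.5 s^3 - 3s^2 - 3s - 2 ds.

Δs = (6.5 − 3.5)/8 = 0.375.
Midpoints: 3.6875, 4.0625, 4.4375, 4.8125, 5.1875, 5.5625, 5.9375, 6.3125.
f(3.6875) = -15213/4096, f(4.0625) = 13713/4096, f(4.4375) = 53223/4096, f(4.8125) = 104613/4096, f(5.1875) = 169179/4096, f(5.5625) = 248217/4096, f(5.9375) = 343023/4096, f(6.3125) = 454893/4096.
Sum = Δs · [f(3.6875) + f(4.0625) + f(4.4375) + ...].
Sum = 125.578125.

125.578125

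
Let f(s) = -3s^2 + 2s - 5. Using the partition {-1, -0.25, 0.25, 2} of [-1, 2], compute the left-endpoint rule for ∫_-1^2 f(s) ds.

-18.546875

Subinterval widths: 0.75, 0.5, 1.75.
Left endpoints: -1, -0.25, 0.25.
f(-1) = -10, f(-0.25) = -5.6875, f(0.25) = -4.6875.
Sum = Σ Δs_i · f(s_i).
Sum = -18.546875.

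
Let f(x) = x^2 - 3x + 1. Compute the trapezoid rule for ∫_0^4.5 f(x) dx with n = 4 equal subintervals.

Δx = (4.5 − 0)/4 = 1.125.
f(0) = 1, f(1.125) = -1.109375, f(2.25) = -0.6875, f(3.375) = 2.265625, f(4.5) = 7.75.
T_4 = (Δx/2)·[f(x_0) + 2f(x_1) + 2f(x_2) + 2f(x_3) + f(x_4)].
Sum = 5.44921875.

5.44921875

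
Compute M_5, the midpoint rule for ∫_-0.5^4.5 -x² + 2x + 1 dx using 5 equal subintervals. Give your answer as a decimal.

Δx = (4.5 − (-0.5))/5 = 1.
Midpoints: 0, 1, 2, 3, 4.
f(0) = 1, f(1) = 2, f(2) = 1, f(3) = -2, f(4) = -7.
Sum = Δx · [f(0) + f(1) + f(2) + f(3) + f(4)].
Sum = -5.

-5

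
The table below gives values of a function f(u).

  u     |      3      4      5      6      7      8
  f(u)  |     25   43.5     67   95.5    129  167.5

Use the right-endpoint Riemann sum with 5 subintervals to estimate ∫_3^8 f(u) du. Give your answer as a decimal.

502.5

Δu = 1.
Sum = 1·[43.5 + 67 + 95.5 + 129 + 167.5] = 502.5.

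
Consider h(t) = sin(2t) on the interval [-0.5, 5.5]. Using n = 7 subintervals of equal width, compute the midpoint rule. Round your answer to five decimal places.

0.30379

Δt = (5.5 − (-0.5))/7 = 6/7.
Midpoints: -1/14, 11/14, 23/14, 2.5, 47/14, 59/14, 71/14.
h(-1/14) ≈ -0.14237, h(11/14) ≈ 1.00000, h(23/14) ≈ -0.14362, h(2.5) ≈ -0.95892, h(47/14) ≈ 0.41787, h(59/14) ≈ 0.83942, h(71/14) ≈ -0.65794.
Sum = Δt · [h(-1/14) + h(11/14) + h(23/14) + ...].
Sum ≈ 0.30379.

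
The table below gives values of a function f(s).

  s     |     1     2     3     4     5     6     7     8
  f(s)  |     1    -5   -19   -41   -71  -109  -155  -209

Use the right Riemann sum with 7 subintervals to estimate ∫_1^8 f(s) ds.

-609

Δs = 1.
Sum = 1·[(-5) + (-19) + (-41) + (-71) + (-109) + (-155) + (-209)] = -609.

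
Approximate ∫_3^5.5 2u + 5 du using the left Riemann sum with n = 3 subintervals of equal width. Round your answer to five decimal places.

31.66667

Δu = (5.5 − 3)/3 = 5/6.
Left endpoints: 3, 23/6, 14/3.
f(3) = 11, f(23/6) = 38/3, f(14/3) = 43/3.
Sum = Δu · [f(3) + f(23/6) + f(14/3)].
Sum ≈ 31.66667.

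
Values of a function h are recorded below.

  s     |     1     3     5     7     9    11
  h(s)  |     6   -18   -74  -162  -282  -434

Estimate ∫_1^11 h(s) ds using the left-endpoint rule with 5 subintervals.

-1060

Δs = 2.
Sum = 2·[6 + (-18) + (-74) + (-162) + (-282)] = -1060.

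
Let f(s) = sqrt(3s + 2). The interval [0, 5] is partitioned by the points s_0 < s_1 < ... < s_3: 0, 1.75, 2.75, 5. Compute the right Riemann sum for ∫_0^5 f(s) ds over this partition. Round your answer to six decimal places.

17.190569

Subinterval widths: 1.75, 1, 2.25.
Right endpoints: 1.75, 2.75, 5.
f(1.75) ≈ 2.692582, f(2.75) ≈ 3.201562, f(5) ≈ 4.123106.
Sum = Σ Δs_i · f(s_i).
Sum ≈ 17.190569.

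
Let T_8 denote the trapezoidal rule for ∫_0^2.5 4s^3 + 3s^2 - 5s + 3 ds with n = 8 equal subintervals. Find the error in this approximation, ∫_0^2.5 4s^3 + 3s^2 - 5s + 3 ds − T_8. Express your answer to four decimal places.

-0.7324

Exact integral: ∫_0^2.5 f(s) ds = 46.5625.
T_8 ≈ 47.294922.
Error ≈ 46.5625 − 47.294922 ≈ -0.7324.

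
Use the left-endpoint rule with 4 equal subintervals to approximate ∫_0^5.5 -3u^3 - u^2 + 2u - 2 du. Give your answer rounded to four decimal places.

Δu = (5.5 − 0)/4 = 1.375.
Left endpoints: 0, 1.375, 2.75, 4.125.
f(0) = -2, f(1.375) = -4577/512, f(2.75) = -66.453125, f(4.125) = -113323/512.
Sum = Δu · [f(0) + f(1.375) + f(2.75) + f(4.125)].
Sum ≈ -410.7490.

-410.7490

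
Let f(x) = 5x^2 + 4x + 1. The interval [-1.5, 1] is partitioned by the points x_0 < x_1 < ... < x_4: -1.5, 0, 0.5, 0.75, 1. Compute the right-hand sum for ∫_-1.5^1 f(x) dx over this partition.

7.828125

Subinterval widths: 1.5, 0.5, 0.25, 0.25.
Right endpoints: 0, 0.5, 0.75, 1.
f(0) = 1, f(0.5) = 4.25, f(0.75) = 6.8125, f(1) = 10.
Sum = Σ Δx_i · f(x_i).
Sum = 7.828125.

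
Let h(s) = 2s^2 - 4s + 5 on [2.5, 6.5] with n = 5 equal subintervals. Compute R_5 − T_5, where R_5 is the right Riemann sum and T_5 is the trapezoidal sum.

22.4

R_5 = 143.92.
T_5 = 121.52.
R_5 − T_5 = 22.4.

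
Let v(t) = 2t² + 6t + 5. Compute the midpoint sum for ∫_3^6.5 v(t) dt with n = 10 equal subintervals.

282.261875

Δt = (6.5 − 3)/10 = 0.35.
Midpoints: 3.175, 3.525, 3.875, 4.225, 4.575, 4.925, 5.275, 5.625, 5.975, 6.325.
v(3.175) = 44.21125, v(3.525) = 51.00125, v(3.875) = 58.28125, v(4.225) = 66.05125, v(4.575) = 74.31125, v(4.925) = 83.06125, v(5.275) = 92.30125, v(5.625) = 102.03125, v(5.975) = 112.25125, v(6.325) = 122.96125.
Sum = Δt · [v(3.175) + v(3.525) + v(3.875) + ...].
Sum = 282.261875.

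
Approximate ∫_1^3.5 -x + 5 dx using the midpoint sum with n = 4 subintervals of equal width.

Δx = (3.5 − 1)/4 = 0.625.
Midpoints: 1.3125, 1.9375, 2.5625, 3.1875.
f(1.3125) = 3.6875, f(1.9375) = 3.0625, f(2.5625) = 2.4375, f(3.1875) = 1.8125.
Sum = Δx · [f(1.3125) + f(1.9375) + f(2.5625) + f(3.1875)].
Sum = 6.875.

6.875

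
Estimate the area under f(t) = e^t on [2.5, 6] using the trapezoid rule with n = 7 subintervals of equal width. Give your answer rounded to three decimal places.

399.364

Δt = (6 − 2.5)/7 = 0.5.
f(2.5) ≈ 12.182, f(3) ≈ 20.086, f(3.5) ≈ 33.115, f(4) ≈ 54.598, f(4.5) ≈ 90.017, f(5) ≈ 148.413, f(5.5) ≈ 244.692, f(6) ≈ 403.429.
T_7 = (Δt/2)·[f(t_0) + 2f(t_1) + ... + 2f(t_{6}) + f(t_7)].
Sum ≈ 399.364.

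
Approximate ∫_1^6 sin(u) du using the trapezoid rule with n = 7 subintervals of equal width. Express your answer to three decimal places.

-0.402

Δu = (6 − 1)/7 = 5/7.
f(1) ≈ 0.841, f(12/7) ≈ 0.990, f(17/7) ≈ 0.654, f(22/7) ≈ -0.001, f(27/7) ≈ -0.656, f(32/7) ≈ -0.990, f(37/7) ≈ -0.840, f(6) ≈ -0.279.
T_7 = (Δu/2)·[f(u_0) + 2f(u_1) + ... + 2f(u_{6}) + f(u_7)].
Sum ≈ -0.402.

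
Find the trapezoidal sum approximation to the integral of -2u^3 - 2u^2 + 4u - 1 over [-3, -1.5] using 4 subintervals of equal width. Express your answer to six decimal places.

7.623047

Δu = (-1.5 − (-3))/4 = 0.375.
f(-3) = 23, f(-2.625) = 10.89453125, f(-2.25) = 2.65625, f(-1.875) = -2.34765625, f(-1.5) = -4.75.
T_4 = (Δu/2)·[f(u_0) + 2f(u_1) + 2f(u_2) + 2f(u_3) + f(u_4)].
Sum ≈ 7.623047.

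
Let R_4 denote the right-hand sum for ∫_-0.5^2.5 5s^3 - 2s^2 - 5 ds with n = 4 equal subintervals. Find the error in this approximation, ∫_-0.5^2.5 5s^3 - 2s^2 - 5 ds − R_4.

-28.6875

Exact integral: ∫_-0.5^2.5 f(s) ds = 23.25.
R_4 = 51.9375.
Error = 23.25 − 51.9375 = -28.6875.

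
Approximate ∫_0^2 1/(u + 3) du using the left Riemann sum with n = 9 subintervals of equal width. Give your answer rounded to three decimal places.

0.526

Δu = (2 − 0)/9 = 2/9.
Left endpoints: 0, 2/9, 4/9, 2/3, 8/9, 10/9, 4/3, 14/9, 16/9.
f(0) = 1/3, f(2/9) = 9/29, f(4/9) = 9/31, f(2/3) = 3/11, f(8/9) = 9/35, f(10/9) = 9/37, f(4/3) = 3/13, f(14/9) = 9/41, f(16/9) = 9/43.
Sum = Δu · [f(0) + f(2/9) + f(4/9) + ...].
Sum ≈ 0.526.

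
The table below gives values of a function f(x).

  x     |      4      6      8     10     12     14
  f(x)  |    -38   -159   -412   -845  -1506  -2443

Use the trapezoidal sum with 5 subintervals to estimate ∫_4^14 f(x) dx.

Δx = 2.
T_5 = (2/2)·[(-38) + 2·(-159) + 2·(-412) + 2·(-845) + 2·(-1506) + (-2443)] = -8325.

-8325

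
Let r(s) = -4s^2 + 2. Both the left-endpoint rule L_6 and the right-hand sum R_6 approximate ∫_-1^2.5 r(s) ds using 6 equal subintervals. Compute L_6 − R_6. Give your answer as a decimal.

12.25

L_6 ≈ -9.83565.
R_6 ≈ -22.08565.
L_6 − R_6 = 12.25.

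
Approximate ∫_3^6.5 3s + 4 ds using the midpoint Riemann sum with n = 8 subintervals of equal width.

Δs = (6.5 − 3)/8 = 0.4375.
Midpoints: 3.21875, 3.65625, 4.09375, 4.53125, 4.96875, 5.40625, 5.84375, 6.28125.
f(3.21875) = 13.65625, f(3.65625) = 14.96875, f(4.09375) = 16.28125, f(4.53125) = 17.59375, f(4.96875) = 18.90625, f(5.40625) = 20.21875, f(5.84375) = 21.53125, f(6.28125) = 22.84375.
Sum = Δs · [f(3.21875) + f(3.65625) + f(4.09375) + ...].
Sum = 63.875.

63.875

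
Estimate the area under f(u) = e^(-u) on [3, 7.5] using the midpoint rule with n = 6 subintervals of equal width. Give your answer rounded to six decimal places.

0.048099

Δu = (7.5 − 3)/6 = 0.75.
Midpoints: 3.375, 4.125, 4.875, 5.625, 6.375, 7.125.
f(3.375) ≈ 0.034218, f(4.125) ≈ 0.016163, f(4.875) ≈ 0.007635, f(5.625) ≈ 0.003607, f(6.375) ≈ 0.001704, f(7.125) ≈ 0.000805.
Sum = Δu · [f(3.375) + f(4.125) + f(4.875) + ...].
Sum ≈ 0.048099.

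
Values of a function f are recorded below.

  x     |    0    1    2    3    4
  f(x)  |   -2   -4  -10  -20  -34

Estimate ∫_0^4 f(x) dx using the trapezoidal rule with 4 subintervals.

-52

Δx = 1.
T_4 = (1/2)·[(-2) + 2·(-4) + 2·(-10) + 2·(-20) + (-34)] = -52.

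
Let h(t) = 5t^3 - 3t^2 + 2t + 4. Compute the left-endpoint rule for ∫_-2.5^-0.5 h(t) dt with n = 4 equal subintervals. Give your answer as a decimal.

Δt = (-0.5 − (-2.5))/4 = 0.5.
Left endpoints: -2.5, -2, -1.5, -1.
h(-2.5) = -97.875, h(-2) = -52, h(-1.5) = -22.625, h(-1) = -6.
Sum = Δt · [h(-2.5) + h(-2) + h(-1.5) + h(-1)].
Sum = -89.25.

-89.25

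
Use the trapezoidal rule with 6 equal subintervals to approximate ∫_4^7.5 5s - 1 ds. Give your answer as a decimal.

97.125

Δs = (7.5 − 4)/6 = 7/12.
f(4) = 19, f(55/12) = 263/12, f(31/6) = 149/6, f(5.75) = 27.75, f(19/3) = 92/3, f(83/12) = 403/12, f(7.5) = 36.5.
T_6 = (Δs/2)·[f(s_0) + 2f(s_1) + ... + 2f(s_{5}) + f(s_6)].
Sum = 97.125.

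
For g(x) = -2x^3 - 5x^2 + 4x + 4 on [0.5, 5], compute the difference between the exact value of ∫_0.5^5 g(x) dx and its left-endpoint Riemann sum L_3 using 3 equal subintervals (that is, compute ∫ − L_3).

Exact integral: ∫_0.5^5 g(x) dx = -453.09375.
L_3 = -222.75.
Error = -453.09375 − (-222.75) = -230.34375.

-230.34375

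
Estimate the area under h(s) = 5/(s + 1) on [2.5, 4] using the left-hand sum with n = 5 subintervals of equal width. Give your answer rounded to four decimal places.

Δs = (4 − 2.5)/5 = 0.3.
Left endpoints: 2.5, 2.8, 3.1, 3.4, 3.7.
h(2.5) = 10/7, h(2.8) = 25/19, h(3.1) = 50/41, h(3.4) = 25/22, h(3.7) = 50/47.
Sum = Δs · [h(2.5) + h(2.8) + h(3.1) + h(3.4) + h(3.7)].
Sum ≈ 1.8492.

1.8492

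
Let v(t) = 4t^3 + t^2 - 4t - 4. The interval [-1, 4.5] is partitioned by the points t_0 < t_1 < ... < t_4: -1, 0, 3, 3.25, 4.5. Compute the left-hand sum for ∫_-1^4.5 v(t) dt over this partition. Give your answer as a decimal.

Subinterval widths: 1, 3, 0.25, 1.25.
Left endpoints: -1, 0, 3, 3.25.
v(-1) = -3, v(0) = -4, v(3) = 101, v(3.25) = 130.875.
Sum = Σ Δt_i · v(t_i).
Sum = 173.84375.

173.84375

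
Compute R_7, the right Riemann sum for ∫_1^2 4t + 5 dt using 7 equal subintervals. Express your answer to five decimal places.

Δt = (2 − 1)/7 = 1/7.
Right endpoints: 8/7, 9/7, 10/7, 11/7, 12/7, 13/7, 2.
f(8/7) = 67/7, f(9/7) = 71/7, f(10/7) = 75/7, f(11/7) = 79/7, f(12/7) = 83/7, f(13/7) = 87/7, f(2) = 13.
Sum = Δt · [f(8/7) + f(9/7) + f(10/7) + ...].
Sum ≈ 11.28571.

11.28571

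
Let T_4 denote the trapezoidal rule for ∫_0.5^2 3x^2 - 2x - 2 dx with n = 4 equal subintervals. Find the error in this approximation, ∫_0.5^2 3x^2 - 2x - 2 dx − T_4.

-0.10546875

Exact integral: ∫_0.5^2 f(x) dx = 1.125.
T_4 = 1.23046875.
Error = 1.125 − 1.23046875 = -0.10546875.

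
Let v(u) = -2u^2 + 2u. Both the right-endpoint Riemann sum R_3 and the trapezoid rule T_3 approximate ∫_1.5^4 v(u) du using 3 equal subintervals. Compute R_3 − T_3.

R_3 ≈ -36.6203704.
T_3 ≈ -27.2453704.
R_3 − T_3 = -9.375.

-9.375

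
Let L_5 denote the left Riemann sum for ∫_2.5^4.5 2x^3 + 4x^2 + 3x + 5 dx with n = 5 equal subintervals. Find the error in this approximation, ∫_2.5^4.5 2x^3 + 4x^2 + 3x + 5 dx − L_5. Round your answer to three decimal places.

Exact integral: ∫_2.5^4.5 f(x) dx ≈ 317.16667.
L_5 = 275.9.
Error ≈ 317.16667 − 275.9 ≈ 41.267.

41.267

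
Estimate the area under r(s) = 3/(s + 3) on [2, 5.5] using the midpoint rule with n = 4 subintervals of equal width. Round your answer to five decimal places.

1.58940

Δs = (5.5 − 2)/4 = 0.875.
Midpoints: 2.4375, 3.3125, 4.1875, 5.0625.
r(2.4375) = 16/29, r(3.3125) = 48/101, r(4.1875) = 48/115, r(5.0625) = 16/43.
Sum = Δs · [r(2.4375) + r(3.3125) + r(4.1875) + r(5.0625)].
Sum ≈ 1.58940.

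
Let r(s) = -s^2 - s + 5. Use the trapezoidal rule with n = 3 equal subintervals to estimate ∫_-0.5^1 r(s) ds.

6.6875

Δs = (1 − (-0.5))/3 = 0.5.
r(-0.5) = 5.25, r(0) = 5, r(0.5) = 4.25, r(1) = 3.
T_3 = (Δs/2)·[r(s_0) + 2r(s_1) + 2r(s_2) + r(s_3)].
Sum = 6.6875.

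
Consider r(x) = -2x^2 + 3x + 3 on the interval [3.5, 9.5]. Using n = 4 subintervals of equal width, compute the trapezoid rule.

-412.5

Δx = (9.5 − 3.5)/4 = 1.5.
r(3.5) = -11, r(5) = -32, r(6.5) = -62, r(8) = -101, r(9.5) = -149.
T_4 = (Δx/2)·[r(x_0) + 2r(x_1) + 2r(x_2) + 2r(x_3) + r(x_4)].
Sum = -412.5.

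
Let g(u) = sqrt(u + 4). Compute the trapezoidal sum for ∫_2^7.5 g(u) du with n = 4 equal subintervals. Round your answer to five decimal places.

16.19206

Δu = (7.5 − 2)/4 = 1.375.
g(2) ≈ 2.44949, g(3.375) ≈ 2.71570, g(4.75) ≈ 2.95804, g(6.125) ≈ 3.18198, g(7.5) ≈ 3.39116.
T_4 = (Δu/2)·[g(u_0) + 2g(u_1) + 2g(u_2) + 2g(u_3) + g(u_4)].
Sum ≈ 16.19206.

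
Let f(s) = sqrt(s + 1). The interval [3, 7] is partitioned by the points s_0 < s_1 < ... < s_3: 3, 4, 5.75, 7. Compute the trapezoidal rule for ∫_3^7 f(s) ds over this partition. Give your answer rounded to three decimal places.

9.739

Subinterval widths: 1, 1.75, 1.25.
f(3) ≈ 2.000, f(4) ≈ 2.236, f(5.75) ≈ 2.598, f(7) ≈ 2.828.
On each subinterval the trapezoid contributes (Δs_i/2)·[f(s_{i-1}) + f(s_i)].
Sum ≈ 9.739.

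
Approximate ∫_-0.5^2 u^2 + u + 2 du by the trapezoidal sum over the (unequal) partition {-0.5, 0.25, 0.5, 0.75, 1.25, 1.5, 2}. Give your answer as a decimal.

9.703125

Subinterval widths: 0.75, 0.25, 0.25, 0.5, 0.25, 0.5.
f(-0.5) = 1.75, f(0.25) = 2.3125, f(0.5) = 2.75, f(0.75) = 3.3125, f(1.25) = 4.8125, f(1.5) = 5.75, f(2) = 8.
On each subinterval the trapezoid contributes (Δu_i/2)·[f(u_{i-1}) + f(u_i)].
Sum = 9.703125.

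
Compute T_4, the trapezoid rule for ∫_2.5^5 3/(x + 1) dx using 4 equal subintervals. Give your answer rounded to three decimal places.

1.622

Δx = (5 − 2.5)/4 = 0.625.
f(2.5) = 6/7, f(3.125) = 8/11, f(3.75) = 12/19, f(4.375) = 24/43, f(5) = 0.5.
T_4 = (Δx/2)·[f(x_0) + 2f(x_1) + 2f(x_2) + 2f(x_3) + f(x_4)].
Sum ≈ 1.622.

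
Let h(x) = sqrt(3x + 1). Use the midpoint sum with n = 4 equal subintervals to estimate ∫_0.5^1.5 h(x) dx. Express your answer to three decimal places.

Δx = (1.5 − 0.5)/4 = 0.25.
Midpoints: 0.625, 0.875, 1.125, 1.375.
h(0.625) ≈ 1.696, h(0.875) ≈ 1.904, h(1.125) ≈ 2.092, h(1.375) ≈ 2.264.
Sum = Δx · [h(0.625) + h(0.875) + h(1.125) + h(1.375)].
Sum ≈ 1.989.

1.989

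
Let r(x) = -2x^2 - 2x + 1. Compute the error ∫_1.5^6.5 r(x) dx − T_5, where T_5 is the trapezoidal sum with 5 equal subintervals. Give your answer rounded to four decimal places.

1.6667

Exact integral: ∫_1.5^6.5 r(x) dx ≈ -215.833333.
T_5 = -217.5.
Error ≈ -215.833333 − (-217.5) ≈ 1.6667.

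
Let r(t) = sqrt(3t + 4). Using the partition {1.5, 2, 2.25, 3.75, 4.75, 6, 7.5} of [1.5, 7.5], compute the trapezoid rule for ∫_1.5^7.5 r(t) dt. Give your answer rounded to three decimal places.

24.781

Subinterval widths: 0.5, 0.25, 1.5, 1, 1.25, 1.5.
r(1.5) ≈ 2.915, r(2) ≈ 3.162, r(2.25) ≈ 3.279, r(3.75) ≈ 3.905, r(4.75) ≈ 4.272, r(6) ≈ 4.690, r(7.5) ≈ 5.148.
On each subinterval the trapezoid contributes (Δt_i/2)·[r(t_{i-1}) + r(t_i)].
Sum ≈ 24.781.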